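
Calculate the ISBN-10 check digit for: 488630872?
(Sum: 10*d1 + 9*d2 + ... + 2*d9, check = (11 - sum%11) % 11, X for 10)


Weighted sum: 293
293 mod 11 = 7

Check digit: 4


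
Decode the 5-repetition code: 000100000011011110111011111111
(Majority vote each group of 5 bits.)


Groups: 00010, 00000, 11011, 11011, 10111, 11111
Majority votes: 001111

001111


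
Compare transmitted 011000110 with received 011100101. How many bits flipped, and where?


XOR: 000100011

3 error(s) at position(s): 3, 7, 8


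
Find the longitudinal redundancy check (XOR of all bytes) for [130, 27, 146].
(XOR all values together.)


XOR chain: 130 ^ 27 ^ 146 = 11

11


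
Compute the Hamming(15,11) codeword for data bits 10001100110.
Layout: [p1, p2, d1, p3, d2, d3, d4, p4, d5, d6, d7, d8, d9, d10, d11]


Parity bits: p1=1, p2=1, p3=0, p4=0

111000001100110


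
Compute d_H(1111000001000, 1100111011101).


XOR: 0011111010101
Count of 1s: 8

8


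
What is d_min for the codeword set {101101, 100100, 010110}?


Comparing all pairs, minimum distance: 2
Can detect 1 errors, correct 0 errors

2


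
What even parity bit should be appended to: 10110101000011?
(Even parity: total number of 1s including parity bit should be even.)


Number of 1s in data: 7
Parity bit: 1

1


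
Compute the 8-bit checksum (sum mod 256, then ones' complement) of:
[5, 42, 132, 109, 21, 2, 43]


Sum = 354 mod 256 = 98
Complement = 157

157


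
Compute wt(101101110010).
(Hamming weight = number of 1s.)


Counting 1s in 101101110010

7


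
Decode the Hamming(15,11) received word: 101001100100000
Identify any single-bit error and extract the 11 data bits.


Syndrome = 9: error at position 9

Data: 10111100000 (corrected bit 9)


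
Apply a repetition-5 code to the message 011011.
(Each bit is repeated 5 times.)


Each bit -> 5 copies

000001111111111000001111111111


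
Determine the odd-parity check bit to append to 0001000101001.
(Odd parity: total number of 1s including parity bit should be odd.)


Number of 1s in data: 4
Parity bit: 1

1


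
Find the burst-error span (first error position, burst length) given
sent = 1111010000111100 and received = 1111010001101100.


XOR: 0000000001010000

Burst at position 9, length 3


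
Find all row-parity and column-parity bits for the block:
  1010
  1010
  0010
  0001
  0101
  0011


Row parities: 001100
Column parities: 0101

Row P: 001100, Col P: 0101, Corner: 0


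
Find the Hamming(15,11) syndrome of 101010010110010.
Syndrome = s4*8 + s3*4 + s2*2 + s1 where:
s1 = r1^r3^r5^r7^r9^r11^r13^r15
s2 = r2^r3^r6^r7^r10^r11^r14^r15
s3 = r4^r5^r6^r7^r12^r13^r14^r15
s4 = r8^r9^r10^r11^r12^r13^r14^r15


s1=0, s2=0, s3=0, s4=0

Syndrome = 0 (no error)


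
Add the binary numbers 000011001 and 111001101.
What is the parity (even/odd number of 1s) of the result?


000011001 = 25
111001101 = 461
Sum = 486 = 111100110
1s count = 6

even parity (6 ones in 111100110)


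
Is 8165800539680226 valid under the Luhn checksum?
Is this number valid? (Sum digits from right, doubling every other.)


Luhn sum = 66
66 mod 10 = 6

Invalid (Luhn sum mod 10 = 6)


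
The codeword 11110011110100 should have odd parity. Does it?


Number of 1s: 9

Yes, parity is correct (9 ones)


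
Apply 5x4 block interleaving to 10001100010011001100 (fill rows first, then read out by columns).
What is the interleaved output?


Matrix:
  1000
  1100
  0100
  1100
  1100
Read columns: 11011011110000000000

11011011110000000000


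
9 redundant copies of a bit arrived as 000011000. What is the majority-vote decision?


Ones: 2 out of 9
Threshold: 5

0 (2/9 voted 1)


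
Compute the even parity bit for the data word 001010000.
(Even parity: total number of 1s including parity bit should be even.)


Number of 1s in data: 2
Parity bit: 0

0


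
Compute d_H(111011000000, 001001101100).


XOR: 110010101100
Count of 1s: 6

6


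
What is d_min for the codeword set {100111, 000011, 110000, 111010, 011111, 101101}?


Comparing all pairs, minimum distance: 2
Can detect 1 errors, correct 0 errors

2


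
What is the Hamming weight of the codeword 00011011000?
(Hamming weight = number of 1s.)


Counting 1s in 00011011000

4


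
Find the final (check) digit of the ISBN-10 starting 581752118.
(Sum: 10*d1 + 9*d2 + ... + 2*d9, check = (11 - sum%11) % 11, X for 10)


Weighted sum: 242
242 mod 11 = 0

Check digit: 0


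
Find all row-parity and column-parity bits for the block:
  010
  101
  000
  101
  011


Row parities: 10000
Column parities: 001

Row P: 10000, Col P: 001, Corner: 1


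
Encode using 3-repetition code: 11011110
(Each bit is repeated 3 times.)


Each bit -> 3 copies

111111000111111111111000


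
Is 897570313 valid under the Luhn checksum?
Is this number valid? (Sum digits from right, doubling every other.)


Luhn sum = 40
40 mod 10 = 0

Valid (Luhn sum mod 10 = 0)


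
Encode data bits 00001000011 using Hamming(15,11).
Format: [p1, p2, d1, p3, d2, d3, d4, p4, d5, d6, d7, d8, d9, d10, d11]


Parity bits: p1=0, p2=0, p3=0, p4=1

000000011000011


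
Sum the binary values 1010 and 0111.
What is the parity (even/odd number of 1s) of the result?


1010 = 10
0111 = 7
Sum = 17 = 10001
1s count = 2

even parity (2 ones in 10001)


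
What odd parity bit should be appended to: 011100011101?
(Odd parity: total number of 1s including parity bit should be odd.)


Number of 1s in data: 7
Parity bit: 0

0


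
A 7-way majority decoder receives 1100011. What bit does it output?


Ones: 4 out of 7
Threshold: 4

1 (4/7 voted 1)


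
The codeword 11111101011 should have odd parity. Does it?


Number of 1s: 9

Yes, parity is correct (9 ones)


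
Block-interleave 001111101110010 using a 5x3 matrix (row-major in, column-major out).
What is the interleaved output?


Matrix:
  001
  111
  101
  110
  010
Read columns: 011100101111100

011100101111100


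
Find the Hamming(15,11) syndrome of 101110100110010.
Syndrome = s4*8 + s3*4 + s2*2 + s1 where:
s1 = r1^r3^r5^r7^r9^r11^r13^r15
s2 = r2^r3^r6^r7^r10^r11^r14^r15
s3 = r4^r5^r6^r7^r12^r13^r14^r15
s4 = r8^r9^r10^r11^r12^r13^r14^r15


s1=1, s2=1, s3=0, s4=1

Syndrome = 11 (error at position 11)


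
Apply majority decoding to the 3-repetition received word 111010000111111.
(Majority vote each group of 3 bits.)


Groups: 111, 010, 000, 111, 111
Majority votes: 10011

10011


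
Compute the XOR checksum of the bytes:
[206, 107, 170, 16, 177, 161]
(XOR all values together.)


XOR chain: 206 ^ 107 ^ 170 ^ 16 ^ 177 ^ 161 = 15

15


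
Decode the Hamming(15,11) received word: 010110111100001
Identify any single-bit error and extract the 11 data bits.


Syndrome = 0: no error detected

Data: 01011100001 (no errors)


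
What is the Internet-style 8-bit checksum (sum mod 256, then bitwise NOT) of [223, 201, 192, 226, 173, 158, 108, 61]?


Sum = 1342 mod 256 = 62
Complement = 193

193


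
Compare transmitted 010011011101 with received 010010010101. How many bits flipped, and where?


XOR: 000001001000

2 error(s) at position(s): 5, 8


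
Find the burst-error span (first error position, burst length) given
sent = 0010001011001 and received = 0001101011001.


XOR: 0011100000000

Burst at position 2, length 3


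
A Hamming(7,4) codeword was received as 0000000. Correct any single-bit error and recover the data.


Syndrome = 0: no error detected

Data: 0000 (no errors)


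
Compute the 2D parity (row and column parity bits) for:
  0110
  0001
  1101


Row parities: 011
Column parities: 1010

Row P: 011, Col P: 1010, Corner: 0


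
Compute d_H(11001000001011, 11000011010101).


XOR: 00001011011110
Count of 1s: 7

7


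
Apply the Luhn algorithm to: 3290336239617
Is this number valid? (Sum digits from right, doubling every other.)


Luhn sum = 62
62 mod 10 = 2

Invalid (Luhn sum mod 10 = 2)


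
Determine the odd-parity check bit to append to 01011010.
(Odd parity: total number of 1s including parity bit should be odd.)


Number of 1s in data: 4
Parity bit: 1

1


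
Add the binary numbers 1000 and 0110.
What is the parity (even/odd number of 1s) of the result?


1000 = 8
0110 = 6
Sum = 14 = 1110
1s count = 3

odd parity (3 ones in 1110)


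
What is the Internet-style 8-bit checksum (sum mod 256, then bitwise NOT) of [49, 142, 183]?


Sum = 374 mod 256 = 118
Complement = 137

137


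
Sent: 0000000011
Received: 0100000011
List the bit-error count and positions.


XOR: 0100000000

1 error(s) at position(s): 1


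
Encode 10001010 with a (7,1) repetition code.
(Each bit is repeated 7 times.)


Each bit -> 7 copies

11111110000000000000000000001111111000000011111110000000


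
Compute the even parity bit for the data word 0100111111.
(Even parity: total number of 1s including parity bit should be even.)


Number of 1s in data: 7
Parity bit: 1

1


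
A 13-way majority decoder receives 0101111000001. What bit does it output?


Ones: 6 out of 13
Threshold: 7

0 (6/13 voted 1)


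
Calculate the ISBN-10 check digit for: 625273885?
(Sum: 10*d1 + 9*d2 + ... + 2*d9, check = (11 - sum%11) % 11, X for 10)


Weighted sum: 255
255 mod 11 = 2

Check digit: 9


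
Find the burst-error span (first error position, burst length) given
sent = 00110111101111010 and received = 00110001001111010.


XOR: 00000110100000000

Burst at position 5, length 4


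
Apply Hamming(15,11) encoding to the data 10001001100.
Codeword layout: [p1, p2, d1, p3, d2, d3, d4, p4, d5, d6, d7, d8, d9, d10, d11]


Parity bits: p1=1, p2=1, p3=0, p4=1

111000011001100


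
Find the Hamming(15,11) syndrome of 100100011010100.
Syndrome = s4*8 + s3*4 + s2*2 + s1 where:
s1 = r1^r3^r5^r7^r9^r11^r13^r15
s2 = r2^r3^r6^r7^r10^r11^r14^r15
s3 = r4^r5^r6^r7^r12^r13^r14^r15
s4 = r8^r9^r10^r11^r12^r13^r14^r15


s1=0, s2=1, s3=0, s4=0

Syndrome = 2 (error at position 2)


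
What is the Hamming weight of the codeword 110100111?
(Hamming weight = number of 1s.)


Counting 1s in 110100111

6


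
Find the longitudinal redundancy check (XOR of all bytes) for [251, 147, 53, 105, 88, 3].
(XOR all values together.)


XOR chain: 251 ^ 147 ^ 53 ^ 105 ^ 88 ^ 3 = 111

111


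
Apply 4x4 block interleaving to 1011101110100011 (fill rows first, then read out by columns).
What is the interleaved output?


Matrix:
  1011
  1011
  1010
  0011
Read columns: 1110000011111101

1110000011111101


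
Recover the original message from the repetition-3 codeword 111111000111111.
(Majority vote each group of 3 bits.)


Groups: 111, 111, 000, 111, 111
Majority votes: 11011

11011


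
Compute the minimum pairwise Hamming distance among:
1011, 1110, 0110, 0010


Comparing all pairs, minimum distance: 1
Can detect 0 errors, correct 0 errors

1


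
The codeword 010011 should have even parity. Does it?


Number of 1s: 3

No, parity error (3 ones)


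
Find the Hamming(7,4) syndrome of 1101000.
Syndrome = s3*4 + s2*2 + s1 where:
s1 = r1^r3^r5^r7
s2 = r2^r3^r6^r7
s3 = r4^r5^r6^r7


s1=1, s2=1, s3=1

Syndrome = 7 (error at position 7)


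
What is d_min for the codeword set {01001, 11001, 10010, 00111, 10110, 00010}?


Comparing all pairs, minimum distance: 1
Can detect 0 errors, correct 0 errors

1


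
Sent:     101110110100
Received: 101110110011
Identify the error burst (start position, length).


XOR: 000000000111

Burst at position 9, length 3


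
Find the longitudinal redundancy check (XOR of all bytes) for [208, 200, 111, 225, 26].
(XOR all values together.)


XOR chain: 208 ^ 200 ^ 111 ^ 225 ^ 26 = 140

140


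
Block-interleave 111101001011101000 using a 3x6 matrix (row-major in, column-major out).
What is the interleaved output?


Matrix:
  111101
  001011
  101000
Read columns: 101100111100010110

101100111100010110


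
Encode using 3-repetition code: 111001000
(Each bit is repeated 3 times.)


Each bit -> 3 copies

111111111000000111000000000


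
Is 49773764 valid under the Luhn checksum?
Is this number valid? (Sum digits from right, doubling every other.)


Luhn sum = 49
49 mod 10 = 9

Invalid (Luhn sum mod 10 = 9)


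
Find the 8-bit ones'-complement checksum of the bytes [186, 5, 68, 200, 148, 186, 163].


Sum = 956 mod 256 = 188
Complement = 67

67


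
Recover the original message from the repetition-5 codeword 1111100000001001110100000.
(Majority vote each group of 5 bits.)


Groups: 11111, 00000, 00100, 11101, 00000
Majority votes: 10010

10010


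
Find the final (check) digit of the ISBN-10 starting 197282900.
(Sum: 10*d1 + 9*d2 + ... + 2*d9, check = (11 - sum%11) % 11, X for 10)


Weighted sum: 255
255 mod 11 = 2

Check digit: 9


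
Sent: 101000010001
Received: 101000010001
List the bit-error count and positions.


XOR: 000000000000

0 errors (received matches sent)


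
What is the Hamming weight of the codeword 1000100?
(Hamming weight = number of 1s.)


Counting 1s in 1000100

2


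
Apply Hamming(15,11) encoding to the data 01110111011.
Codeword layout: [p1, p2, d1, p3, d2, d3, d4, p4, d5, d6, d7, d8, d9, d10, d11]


Parity bits: p1=0, p2=0, p3=0, p4=1

000011110111011


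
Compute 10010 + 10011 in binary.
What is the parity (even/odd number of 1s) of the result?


10010 = 18
10011 = 19
Sum = 37 = 100101
1s count = 3

odd parity (3 ones in 100101)


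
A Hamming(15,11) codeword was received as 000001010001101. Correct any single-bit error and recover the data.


Syndrome = 0: no error detected

Data: 00100001101 (no errors)


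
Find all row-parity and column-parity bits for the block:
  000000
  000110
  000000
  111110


Row parities: 0001
Column parities: 111000

Row P: 0001, Col P: 111000, Corner: 1


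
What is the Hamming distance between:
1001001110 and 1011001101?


XOR: 0010000011
Count of 1s: 3

3


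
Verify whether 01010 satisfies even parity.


Number of 1s: 2

Yes, parity is correct (2 ones)


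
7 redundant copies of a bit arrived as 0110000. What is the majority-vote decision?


Ones: 2 out of 7
Threshold: 4

0 (2/7 voted 1)


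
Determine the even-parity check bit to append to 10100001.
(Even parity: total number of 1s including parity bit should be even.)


Number of 1s in data: 3
Parity bit: 1

1


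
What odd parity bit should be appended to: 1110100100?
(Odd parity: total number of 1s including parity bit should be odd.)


Number of 1s in data: 5
Parity bit: 0

0


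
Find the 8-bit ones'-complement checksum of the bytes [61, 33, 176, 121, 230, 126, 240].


Sum = 987 mod 256 = 219
Complement = 36

36


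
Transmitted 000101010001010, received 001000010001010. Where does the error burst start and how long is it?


XOR: 001101000000000

Burst at position 2, length 4


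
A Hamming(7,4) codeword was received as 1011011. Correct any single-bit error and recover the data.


Syndrome = 7: error at position 7

Data: 1010 (corrected bit 7)


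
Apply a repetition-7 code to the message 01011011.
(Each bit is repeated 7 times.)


Each bit -> 7 copies

00000001111111000000011111111111111000000011111111111111


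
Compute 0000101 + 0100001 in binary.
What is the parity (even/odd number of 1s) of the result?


0000101 = 5
0100001 = 33
Sum = 38 = 100110
1s count = 3

odd parity (3 ones in 100110)


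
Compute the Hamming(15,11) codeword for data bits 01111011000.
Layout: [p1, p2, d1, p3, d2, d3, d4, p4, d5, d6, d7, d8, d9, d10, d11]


Parity bits: p1=0, p2=1, p3=0, p4=1

010011111011000


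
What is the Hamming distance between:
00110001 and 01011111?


XOR: 01101110
Count of 1s: 5

5


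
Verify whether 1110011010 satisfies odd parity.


Number of 1s: 6

No, parity error (6 ones)


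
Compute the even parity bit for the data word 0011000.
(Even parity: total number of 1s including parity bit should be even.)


Number of 1s in data: 2
Parity bit: 0

0


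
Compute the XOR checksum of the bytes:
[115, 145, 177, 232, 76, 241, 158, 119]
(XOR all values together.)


XOR chain: 115 ^ 145 ^ 177 ^ 232 ^ 76 ^ 241 ^ 158 ^ 119 = 239

239


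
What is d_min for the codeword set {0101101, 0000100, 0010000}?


Comparing all pairs, minimum distance: 2
Can detect 1 errors, correct 0 errors

2


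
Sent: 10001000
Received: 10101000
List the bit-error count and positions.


XOR: 00100000

1 error(s) at position(s): 2


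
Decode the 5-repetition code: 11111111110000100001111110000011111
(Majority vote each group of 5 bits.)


Groups: 11111, 11111, 00001, 00001, 11111, 00000, 11111
Majority votes: 1100101

1100101


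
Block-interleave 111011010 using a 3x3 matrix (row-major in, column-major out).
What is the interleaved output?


Matrix:
  111
  011
  010
Read columns: 100111110

100111110


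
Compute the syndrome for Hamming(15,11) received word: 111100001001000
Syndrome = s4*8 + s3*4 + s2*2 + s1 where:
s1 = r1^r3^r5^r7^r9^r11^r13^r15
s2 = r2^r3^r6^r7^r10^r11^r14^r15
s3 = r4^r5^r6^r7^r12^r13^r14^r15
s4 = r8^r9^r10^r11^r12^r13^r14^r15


s1=1, s2=0, s3=0, s4=0

Syndrome = 1 (error at position 1)


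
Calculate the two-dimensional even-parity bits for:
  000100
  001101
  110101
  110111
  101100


Row parities: 11011
Column parities: 100111

Row P: 11011, Col P: 100111, Corner: 0


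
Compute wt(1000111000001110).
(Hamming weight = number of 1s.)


Counting 1s in 1000111000001110

7


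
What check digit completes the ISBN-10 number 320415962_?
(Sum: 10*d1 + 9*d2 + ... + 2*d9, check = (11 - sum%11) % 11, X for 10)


Weighted sum: 165
165 mod 11 = 0

Check digit: 0


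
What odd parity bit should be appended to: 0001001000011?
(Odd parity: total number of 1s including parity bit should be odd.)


Number of 1s in data: 4
Parity bit: 1

1


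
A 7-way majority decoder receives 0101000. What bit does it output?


Ones: 2 out of 7
Threshold: 4

0 (2/7 voted 1)


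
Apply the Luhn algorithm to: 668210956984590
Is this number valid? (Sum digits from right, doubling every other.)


Luhn sum = 77
77 mod 10 = 7

Invalid (Luhn sum mod 10 = 7)


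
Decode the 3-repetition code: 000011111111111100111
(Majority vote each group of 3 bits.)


Groups: 000, 011, 111, 111, 111, 100, 111
Majority votes: 0111101

0111101


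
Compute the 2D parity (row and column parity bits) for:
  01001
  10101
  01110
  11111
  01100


Row parities: 01110
Column parities: 00001

Row P: 01110, Col P: 00001, Corner: 1


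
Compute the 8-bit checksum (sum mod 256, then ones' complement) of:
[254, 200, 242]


Sum = 696 mod 256 = 184
Complement = 71

71


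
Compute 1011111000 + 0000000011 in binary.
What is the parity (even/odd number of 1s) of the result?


1011111000 = 760
0000000011 = 3
Sum = 763 = 1011111011
1s count = 8

even parity (8 ones in 1011111011)


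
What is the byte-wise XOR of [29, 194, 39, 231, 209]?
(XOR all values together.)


XOR chain: 29 ^ 194 ^ 39 ^ 231 ^ 209 = 206

206


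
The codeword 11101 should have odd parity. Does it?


Number of 1s: 4

No, parity error (4 ones)


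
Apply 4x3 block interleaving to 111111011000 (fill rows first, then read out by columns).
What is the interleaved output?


Matrix:
  111
  111
  011
  000
Read columns: 110011101110

110011101110


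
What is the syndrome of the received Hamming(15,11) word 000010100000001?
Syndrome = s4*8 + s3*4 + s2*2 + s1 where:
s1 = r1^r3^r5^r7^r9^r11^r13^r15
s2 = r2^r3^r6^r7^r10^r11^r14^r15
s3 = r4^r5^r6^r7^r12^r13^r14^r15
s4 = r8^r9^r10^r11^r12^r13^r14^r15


s1=1, s2=0, s3=1, s4=1

Syndrome = 13 (error at position 13)


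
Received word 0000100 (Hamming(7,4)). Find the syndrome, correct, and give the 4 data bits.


Syndrome = 5: error at position 5

Data: 0000 (corrected bit 5)


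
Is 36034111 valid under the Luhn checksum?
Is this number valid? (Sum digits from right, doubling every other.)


Luhn sum = 27
27 mod 10 = 7

Invalid (Luhn sum mod 10 = 7)


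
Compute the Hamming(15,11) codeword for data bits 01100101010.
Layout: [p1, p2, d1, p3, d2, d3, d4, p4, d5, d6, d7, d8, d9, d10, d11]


Parity bits: p1=1, p2=1, p3=0, p4=1

110011010101010


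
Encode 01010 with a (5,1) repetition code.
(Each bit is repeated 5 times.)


Each bit -> 5 copies

0000011111000001111100000


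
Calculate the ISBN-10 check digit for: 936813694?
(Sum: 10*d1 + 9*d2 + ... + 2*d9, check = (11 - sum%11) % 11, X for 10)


Weighted sum: 301
301 mod 11 = 4

Check digit: 7


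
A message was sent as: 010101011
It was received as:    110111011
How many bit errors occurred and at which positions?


XOR: 100010000

2 error(s) at position(s): 0, 4


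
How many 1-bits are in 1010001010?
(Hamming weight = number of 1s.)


Counting 1s in 1010001010

4


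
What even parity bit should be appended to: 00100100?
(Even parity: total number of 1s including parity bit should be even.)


Number of 1s in data: 2
Parity bit: 0

0


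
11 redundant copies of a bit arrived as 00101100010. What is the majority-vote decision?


Ones: 4 out of 11
Threshold: 6

0 (4/11 voted 1)


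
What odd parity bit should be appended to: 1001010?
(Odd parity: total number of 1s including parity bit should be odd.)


Number of 1s in data: 3
Parity bit: 0

0


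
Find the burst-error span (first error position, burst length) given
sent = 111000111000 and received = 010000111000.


XOR: 101000000000

Burst at position 0, length 3


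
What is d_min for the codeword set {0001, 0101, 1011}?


Comparing all pairs, minimum distance: 1
Can detect 0 errors, correct 0 errors

1


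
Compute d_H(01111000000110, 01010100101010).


XOR: 00101100101100
Count of 1s: 6

6


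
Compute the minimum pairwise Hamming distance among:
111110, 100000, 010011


Comparing all pairs, minimum distance: 4
Can detect 3 errors, correct 1 errors

4


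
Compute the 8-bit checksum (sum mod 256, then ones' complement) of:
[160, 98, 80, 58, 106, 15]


Sum = 517 mod 256 = 5
Complement = 250

250


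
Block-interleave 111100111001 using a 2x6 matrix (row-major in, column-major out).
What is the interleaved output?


Matrix:
  111100
  111001
Read columns: 111111100001

111111100001


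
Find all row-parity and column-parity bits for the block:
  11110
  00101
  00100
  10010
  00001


Row parities: 00101
Column parities: 01100

Row P: 00101, Col P: 01100, Corner: 0


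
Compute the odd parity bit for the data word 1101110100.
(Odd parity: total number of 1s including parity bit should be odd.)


Number of 1s in data: 6
Parity bit: 1

1


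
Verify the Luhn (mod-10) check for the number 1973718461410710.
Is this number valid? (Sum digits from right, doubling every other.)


Luhn sum = 58
58 mod 10 = 8

Invalid (Luhn sum mod 10 = 8)


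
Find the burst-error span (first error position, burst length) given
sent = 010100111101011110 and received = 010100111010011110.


XOR: 000000000111000000

Burst at position 9, length 3


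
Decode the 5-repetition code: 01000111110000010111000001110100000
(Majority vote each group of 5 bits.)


Groups: 01000, 11111, 00000, 10111, 00000, 11101, 00000
Majority votes: 0101010

0101010


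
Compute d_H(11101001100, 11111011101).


XOR: 00010010001
Count of 1s: 3

3


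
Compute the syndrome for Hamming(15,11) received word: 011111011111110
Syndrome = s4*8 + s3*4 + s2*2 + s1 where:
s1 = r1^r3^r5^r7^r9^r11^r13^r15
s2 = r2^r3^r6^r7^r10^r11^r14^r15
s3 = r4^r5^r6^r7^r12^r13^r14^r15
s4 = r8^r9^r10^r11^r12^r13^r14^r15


s1=1, s2=0, s3=0, s4=1

Syndrome = 9 (error at position 9)


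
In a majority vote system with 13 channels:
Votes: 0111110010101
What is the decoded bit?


Ones: 8 out of 13
Threshold: 7

1 (8/13 voted 1)


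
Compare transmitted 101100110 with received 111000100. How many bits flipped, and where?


XOR: 010100010

3 error(s) at position(s): 1, 3, 7


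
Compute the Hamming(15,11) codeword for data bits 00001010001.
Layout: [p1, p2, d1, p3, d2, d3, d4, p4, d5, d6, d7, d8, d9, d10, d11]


Parity bits: p1=1, p2=0, p3=1, p4=1

100100011010001


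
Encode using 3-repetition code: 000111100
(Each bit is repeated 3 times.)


Each bit -> 3 copies

000000000111111111111000000


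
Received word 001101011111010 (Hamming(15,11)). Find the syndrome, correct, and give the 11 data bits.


Syndrome = 3: error at position 3

Data: 00101111010 (corrected bit 3)


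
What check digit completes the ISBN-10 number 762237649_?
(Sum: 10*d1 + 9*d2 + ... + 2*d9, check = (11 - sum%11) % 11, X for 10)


Weighted sum: 261
261 mod 11 = 8

Check digit: 3


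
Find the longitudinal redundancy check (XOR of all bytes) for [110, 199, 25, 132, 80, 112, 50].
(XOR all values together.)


XOR chain: 110 ^ 199 ^ 25 ^ 132 ^ 80 ^ 112 ^ 50 = 38

38


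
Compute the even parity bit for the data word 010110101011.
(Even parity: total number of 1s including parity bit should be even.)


Number of 1s in data: 7
Parity bit: 1

1


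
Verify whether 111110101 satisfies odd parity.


Number of 1s: 7

Yes, parity is correct (7 ones)


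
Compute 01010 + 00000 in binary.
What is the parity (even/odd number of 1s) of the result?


01010 = 10
00000 = 0
Sum = 10 = 1010
1s count = 2

even parity (2 ones in 1010)


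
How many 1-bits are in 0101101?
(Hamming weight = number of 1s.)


Counting 1s in 0101101

4


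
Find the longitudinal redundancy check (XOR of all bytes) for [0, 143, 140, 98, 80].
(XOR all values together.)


XOR chain: 0 ^ 143 ^ 140 ^ 98 ^ 80 = 49

49


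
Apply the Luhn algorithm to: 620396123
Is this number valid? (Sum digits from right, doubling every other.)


Luhn sum = 36
36 mod 10 = 6

Invalid (Luhn sum mod 10 = 6)


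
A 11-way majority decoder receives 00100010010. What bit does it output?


Ones: 3 out of 11
Threshold: 6

0 (3/11 voted 1)


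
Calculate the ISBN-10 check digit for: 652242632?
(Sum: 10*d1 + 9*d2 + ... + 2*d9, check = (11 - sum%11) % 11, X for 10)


Weighted sum: 206
206 mod 11 = 8

Check digit: 3


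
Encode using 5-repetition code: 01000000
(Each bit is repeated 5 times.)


Each bit -> 5 copies

0000011111000000000000000000000000000000


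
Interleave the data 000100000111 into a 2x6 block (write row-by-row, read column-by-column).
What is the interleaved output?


Matrix:
  000100
  000111
Read columns: 000000110101

000000110101


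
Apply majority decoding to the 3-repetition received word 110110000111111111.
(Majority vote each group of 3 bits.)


Groups: 110, 110, 000, 111, 111, 111
Majority votes: 110111

110111


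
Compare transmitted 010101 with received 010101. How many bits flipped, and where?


XOR: 000000

0 errors (received matches sent)


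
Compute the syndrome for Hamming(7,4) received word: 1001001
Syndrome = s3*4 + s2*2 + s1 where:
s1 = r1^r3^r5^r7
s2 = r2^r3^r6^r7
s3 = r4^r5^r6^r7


s1=0, s2=1, s3=0

Syndrome = 2 (error at position 2)


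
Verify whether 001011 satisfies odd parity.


Number of 1s: 3

Yes, parity is correct (3 ones)


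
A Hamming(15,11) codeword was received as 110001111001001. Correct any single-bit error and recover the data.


Syndrome = 0: no error detected

Data: 00111001001 (no errors)


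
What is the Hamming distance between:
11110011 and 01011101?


XOR: 10101110
Count of 1s: 5

5


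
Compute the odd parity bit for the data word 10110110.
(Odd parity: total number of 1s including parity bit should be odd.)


Number of 1s in data: 5
Parity bit: 0

0


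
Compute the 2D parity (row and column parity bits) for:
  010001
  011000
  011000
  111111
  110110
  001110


Row parities: 000001
Column parities: 010110

Row P: 000001, Col P: 010110, Corner: 1


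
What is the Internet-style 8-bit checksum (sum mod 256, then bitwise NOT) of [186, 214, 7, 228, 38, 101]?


Sum = 774 mod 256 = 6
Complement = 249

249


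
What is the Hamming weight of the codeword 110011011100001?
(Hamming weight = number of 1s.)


Counting 1s in 110011011100001

8


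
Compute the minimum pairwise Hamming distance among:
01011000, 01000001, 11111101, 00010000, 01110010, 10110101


Comparing all pairs, minimum distance: 2
Can detect 1 errors, correct 0 errors

2


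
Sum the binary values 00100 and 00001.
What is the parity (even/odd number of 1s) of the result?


00100 = 4
00001 = 1
Sum = 5 = 101
1s count = 2

even parity (2 ones in 101)


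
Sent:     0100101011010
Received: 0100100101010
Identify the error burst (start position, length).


XOR: 0000001110000

Burst at position 6, length 3


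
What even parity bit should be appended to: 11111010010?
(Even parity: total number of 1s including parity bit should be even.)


Number of 1s in data: 7
Parity bit: 1

1


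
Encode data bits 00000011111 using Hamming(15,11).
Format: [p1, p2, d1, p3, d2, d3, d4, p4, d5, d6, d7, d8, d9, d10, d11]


Parity bits: p1=1, p2=1, p3=0, p4=1

110000010011111


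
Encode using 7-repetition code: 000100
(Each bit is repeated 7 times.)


Each bit -> 7 copies

000000000000000000000111111100000000000000


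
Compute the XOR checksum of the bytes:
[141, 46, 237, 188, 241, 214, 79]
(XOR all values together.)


XOR chain: 141 ^ 46 ^ 237 ^ 188 ^ 241 ^ 214 ^ 79 = 154

154


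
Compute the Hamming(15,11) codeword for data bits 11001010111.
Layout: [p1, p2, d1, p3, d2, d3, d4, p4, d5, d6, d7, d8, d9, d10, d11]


Parity bits: p1=0, p2=0, p3=0, p4=1

001010011010111


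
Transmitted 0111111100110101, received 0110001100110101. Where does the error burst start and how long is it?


XOR: 0001110000000000

Burst at position 3, length 3


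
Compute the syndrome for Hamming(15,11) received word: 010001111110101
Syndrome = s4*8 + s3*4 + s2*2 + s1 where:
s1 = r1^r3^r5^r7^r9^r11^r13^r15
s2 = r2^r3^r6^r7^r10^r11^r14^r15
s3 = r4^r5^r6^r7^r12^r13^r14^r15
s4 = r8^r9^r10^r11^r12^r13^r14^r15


s1=1, s2=0, s3=0, s4=0

Syndrome = 1 (error at position 1)


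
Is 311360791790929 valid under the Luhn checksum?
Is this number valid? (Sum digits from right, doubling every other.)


Luhn sum = 71
71 mod 10 = 1

Invalid (Luhn sum mod 10 = 1)


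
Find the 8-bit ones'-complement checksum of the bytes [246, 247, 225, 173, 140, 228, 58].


Sum = 1317 mod 256 = 37
Complement = 218

218


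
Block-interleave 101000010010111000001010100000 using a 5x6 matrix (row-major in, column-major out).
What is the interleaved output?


Matrix:
  101000
  010010
  111000
  001010
  100000
Read columns: 101010110010110000000101000000

101010110010110000000101000000


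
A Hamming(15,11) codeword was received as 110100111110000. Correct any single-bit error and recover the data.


Syndrome = 0: no error detected

Data: 00011110000 (no errors)


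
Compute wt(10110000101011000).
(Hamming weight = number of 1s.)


Counting 1s in 10110000101011000

7


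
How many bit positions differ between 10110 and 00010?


XOR: 10100
Count of 1s: 2

2


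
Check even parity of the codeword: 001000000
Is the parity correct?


Number of 1s: 1

No, parity error (1 ones)


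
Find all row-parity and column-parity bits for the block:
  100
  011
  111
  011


Row parities: 1010
Column parities: 011

Row P: 1010, Col P: 011, Corner: 0


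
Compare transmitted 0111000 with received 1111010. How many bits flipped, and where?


XOR: 1000010

2 error(s) at position(s): 0, 5


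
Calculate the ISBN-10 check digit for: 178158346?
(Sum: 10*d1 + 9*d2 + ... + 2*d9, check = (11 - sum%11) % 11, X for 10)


Weighted sum: 250
250 mod 11 = 8

Check digit: 3


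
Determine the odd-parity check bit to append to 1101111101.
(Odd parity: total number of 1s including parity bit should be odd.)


Number of 1s in data: 8
Parity bit: 1

1


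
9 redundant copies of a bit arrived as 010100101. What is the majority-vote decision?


Ones: 4 out of 9
Threshold: 5

0 (4/9 voted 1)


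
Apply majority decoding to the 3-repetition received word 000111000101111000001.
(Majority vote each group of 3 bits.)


Groups: 000, 111, 000, 101, 111, 000, 001
Majority votes: 0101100

0101100


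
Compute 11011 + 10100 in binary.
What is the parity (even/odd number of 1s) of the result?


11011 = 27
10100 = 20
Sum = 47 = 101111
1s count = 5

odd parity (5 ones in 101111)


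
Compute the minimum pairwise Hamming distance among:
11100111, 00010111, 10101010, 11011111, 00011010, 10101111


Comparing all pairs, minimum distance: 2
Can detect 1 errors, correct 0 errors

2


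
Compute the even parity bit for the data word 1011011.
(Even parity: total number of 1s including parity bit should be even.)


Number of 1s in data: 5
Parity bit: 1

1


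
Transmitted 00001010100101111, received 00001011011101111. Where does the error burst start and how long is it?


XOR: 00000001111000000

Burst at position 7, length 4


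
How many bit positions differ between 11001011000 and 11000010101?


XOR: 00001001101
Count of 1s: 4

4


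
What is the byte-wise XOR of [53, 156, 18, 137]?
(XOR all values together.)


XOR chain: 53 ^ 156 ^ 18 ^ 137 = 50

50


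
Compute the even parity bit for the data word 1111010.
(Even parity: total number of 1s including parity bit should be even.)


Number of 1s in data: 5
Parity bit: 1

1


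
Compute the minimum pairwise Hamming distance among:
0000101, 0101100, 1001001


Comparing all pairs, minimum distance: 3
Can detect 2 errors, correct 1 errors

3


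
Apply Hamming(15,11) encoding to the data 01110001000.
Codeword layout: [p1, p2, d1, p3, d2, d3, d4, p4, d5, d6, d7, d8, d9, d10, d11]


Parity bits: p1=0, p2=0, p3=0, p4=1

000011110001000


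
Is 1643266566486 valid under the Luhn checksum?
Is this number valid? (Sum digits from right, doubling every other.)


Luhn sum = 52
52 mod 10 = 2

Invalid (Luhn sum mod 10 = 2)


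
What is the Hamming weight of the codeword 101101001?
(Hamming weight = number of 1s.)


Counting 1s in 101101001

5


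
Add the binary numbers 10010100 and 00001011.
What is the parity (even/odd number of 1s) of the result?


10010100 = 148
00001011 = 11
Sum = 159 = 10011111
1s count = 6

even parity (6 ones in 10011111)


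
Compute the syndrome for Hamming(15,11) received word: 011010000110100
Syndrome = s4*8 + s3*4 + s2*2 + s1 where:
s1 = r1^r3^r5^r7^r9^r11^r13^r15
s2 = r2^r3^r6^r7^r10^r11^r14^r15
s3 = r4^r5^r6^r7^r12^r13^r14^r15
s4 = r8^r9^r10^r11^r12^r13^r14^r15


s1=0, s2=0, s3=0, s4=1

Syndrome = 8 (error at position 8)


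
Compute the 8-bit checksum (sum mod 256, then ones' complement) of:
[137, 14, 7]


Sum = 158 mod 256 = 158
Complement = 97

97


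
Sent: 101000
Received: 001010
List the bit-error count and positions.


XOR: 100010

2 error(s) at position(s): 0, 4


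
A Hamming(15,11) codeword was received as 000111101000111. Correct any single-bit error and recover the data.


Syndrome = 5: error at position 5

Data: 00111000111 (corrected bit 5)


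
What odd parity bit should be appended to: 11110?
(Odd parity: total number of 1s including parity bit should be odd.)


Number of 1s in data: 4
Parity bit: 1

1


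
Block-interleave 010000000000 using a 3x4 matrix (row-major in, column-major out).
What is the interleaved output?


Matrix:
  0100
  0000
  0000
Read columns: 000100000000

000100000000


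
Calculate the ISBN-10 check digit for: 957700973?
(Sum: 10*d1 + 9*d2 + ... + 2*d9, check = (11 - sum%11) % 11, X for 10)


Weighted sum: 303
303 mod 11 = 6

Check digit: 5


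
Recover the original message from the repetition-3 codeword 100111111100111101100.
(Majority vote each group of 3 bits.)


Groups: 100, 111, 111, 100, 111, 101, 100
Majority votes: 0110110

0110110


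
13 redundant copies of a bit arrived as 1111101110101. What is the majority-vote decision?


Ones: 10 out of 13
Threshold: 7

1 (10/13 voted 1)


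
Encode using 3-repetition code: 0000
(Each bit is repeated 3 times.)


Each bit -> 3 copies

000000000000


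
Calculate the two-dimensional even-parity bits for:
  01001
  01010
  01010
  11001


Row parities: 0001
Column parities: 10000

Row P: 0001, Col P: 10000, Corner: 1


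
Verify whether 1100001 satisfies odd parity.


Number of 1s: 3

Yes, parity is correct (3 ones)


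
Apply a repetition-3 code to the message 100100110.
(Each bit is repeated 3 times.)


Each bit -> 3 copies

111000000111000000111111000


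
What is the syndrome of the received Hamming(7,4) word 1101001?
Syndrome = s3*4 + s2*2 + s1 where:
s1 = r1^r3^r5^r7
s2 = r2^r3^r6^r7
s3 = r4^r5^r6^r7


s1=0, s2=0, s3=0

Syndrome = 0 (no error)


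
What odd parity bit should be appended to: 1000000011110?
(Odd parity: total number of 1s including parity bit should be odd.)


Number of 1s in data: 5
Parity bit: 0

0


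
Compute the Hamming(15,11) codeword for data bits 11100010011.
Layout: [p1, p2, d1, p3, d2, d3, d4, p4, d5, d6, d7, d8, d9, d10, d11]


Parity bits: p1=0, p2=1, p3=0, p4=1

011011010010011


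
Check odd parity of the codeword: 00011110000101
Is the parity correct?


Number of 1s: 6

No, parity error (6 ones)


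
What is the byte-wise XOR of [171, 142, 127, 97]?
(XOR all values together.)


XOR chain: 171 ^ 142 ^ 127 ^ 97 = 59

59


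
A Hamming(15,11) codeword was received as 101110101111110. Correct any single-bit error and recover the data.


Syndrome = 3: error at position 3

Data: 01011111110 (corrected bit 3)


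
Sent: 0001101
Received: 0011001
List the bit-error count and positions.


XOR: 0010100

2 error(s) at position(s): 2, 4


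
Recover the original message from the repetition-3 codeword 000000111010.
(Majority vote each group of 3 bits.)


Groups: 000, 000, 111, 010
Majority votes: 0010

0010


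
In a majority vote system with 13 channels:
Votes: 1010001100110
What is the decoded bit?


Ones: 6 out of 13
Threshold: 7

0 (6/13 voted 1)


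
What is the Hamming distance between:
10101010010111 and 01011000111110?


XOR: 11110010101001
Count of 1s: 8

8


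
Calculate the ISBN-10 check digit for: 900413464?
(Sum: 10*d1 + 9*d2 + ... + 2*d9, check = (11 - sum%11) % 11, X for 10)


Weighted sum: 181
181 mod 11 = 5

Check digit: 6


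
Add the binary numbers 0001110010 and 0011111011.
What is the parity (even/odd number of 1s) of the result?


0001110010 = 114
0011111011 = 251
Sum = 365 = 101101101
1s count = 6

even parity (6 ones in 101101101)


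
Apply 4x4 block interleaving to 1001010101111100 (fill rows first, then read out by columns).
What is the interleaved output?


Matrix:
  1001
  0101
  0111
  1100
Read columns: 1001011100101110

1001011100101110


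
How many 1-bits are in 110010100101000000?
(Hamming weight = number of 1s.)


Counting 1s in 110010100101000000

6


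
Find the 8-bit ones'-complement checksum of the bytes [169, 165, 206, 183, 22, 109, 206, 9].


Sum = 1069 mod 256 = 45
Complement = 210

210


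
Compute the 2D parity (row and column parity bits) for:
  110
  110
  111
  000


Row parities: 0010
Column parities: 111

Row P: 0010, Col P: 111, Corner: 1


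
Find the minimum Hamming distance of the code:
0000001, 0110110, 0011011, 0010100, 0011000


Comparing all pairs, minimum distance: 2
Can detect 1 errors, correct 0 errors

2
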